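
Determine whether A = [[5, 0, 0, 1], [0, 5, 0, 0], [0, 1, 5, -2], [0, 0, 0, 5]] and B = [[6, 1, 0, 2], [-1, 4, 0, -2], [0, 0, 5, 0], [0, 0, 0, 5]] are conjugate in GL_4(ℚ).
Both have characteristic polynomial (x - 5)^4 and minimal polynomial (x - 5)^2. But rank(A - 5I) = 2 for A while rank(B - 5I) = 1 for B, so the number of Jordan blocks at λ = 5 differs. A and B are not similar.

No.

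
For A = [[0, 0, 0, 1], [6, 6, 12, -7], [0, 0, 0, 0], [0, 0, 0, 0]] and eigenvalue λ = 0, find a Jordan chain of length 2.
We seek v_1 ∈ ker(A^2) \ ker(A), then set v_{i+1} = A v_i.

One such chain is v_1 = [[1, 0, 0, 1]]^T, v_2 = [[1, -1, 0, 0]]^T. Check: A v_2 = [[0, 0, 0, 0]]^T = 0.

v_1 = [[1, 0, 0, 1]]^T, v_2 = [[1, -1, 0, 0]]^T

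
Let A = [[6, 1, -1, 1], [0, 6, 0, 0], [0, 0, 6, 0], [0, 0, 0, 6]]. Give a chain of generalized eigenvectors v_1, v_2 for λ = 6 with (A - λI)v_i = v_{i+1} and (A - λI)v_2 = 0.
v_1 = [[1, 1, -1, -1]]^T, v_2 = [[1, 0, 0, 0]]^T

We seek v_1 ∈ ker((A - 6I)^2) \ ker(A - 6I), then set v_{i+1} = (A - 6I) v_i.

One such chain is v_1 = [[1, 1, -1, -1]]^T, v_2 = [[1, 0, 0, 0]]^T. Check: (A - 6I) v_2 = [[0, 0, 0, 0]]^T = 0.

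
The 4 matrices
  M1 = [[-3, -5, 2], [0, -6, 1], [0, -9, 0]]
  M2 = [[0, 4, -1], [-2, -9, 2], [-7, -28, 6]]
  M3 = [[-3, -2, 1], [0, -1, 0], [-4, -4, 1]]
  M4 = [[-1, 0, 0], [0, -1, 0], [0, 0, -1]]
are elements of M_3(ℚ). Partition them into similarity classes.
Characteristic polynomials: χ_{M1} = (x + 3)^3, χ_{M2} = (x + 1)^3, χ_{M3} = (x + 1)^3, χ_{M4} = (x + 1)^3.

{M1}: invariant factors (x + 3)^3.

{M2, M3}: invariant factors x + 1, (x + 1)^2.

{M4}: invariant factors x + 1, x + 1, x + 1.

Matrices are similar if and only if their invariant-factor lists agree; the partition into similarity classes is {M1}, {M2, M3}, {M4}.

3 classes: {M1}, {M2, M3}, {M4}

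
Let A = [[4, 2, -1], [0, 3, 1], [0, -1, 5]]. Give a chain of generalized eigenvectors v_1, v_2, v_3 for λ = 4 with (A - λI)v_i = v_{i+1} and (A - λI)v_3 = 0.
We seek v_1 ∈ ker((A - 4I)^3) \ ker((A - 4I)^2), then set v_{i+1} = (A - 4I) v_i.

One such chain is v_1 = [[1, 0, 1]]^T, v_2 = [[-1, 1, 1]]^T, v_3 = [[1, 0, 0]]^T. Check: (A - 4I) v_3 = [[0, 0, 0]]^T = 0.

v_1 = [[1, 0, 1]]^T, v_2 = [[-1, 1, 1]]^T, v_3 = [[1, 0, 0]]^T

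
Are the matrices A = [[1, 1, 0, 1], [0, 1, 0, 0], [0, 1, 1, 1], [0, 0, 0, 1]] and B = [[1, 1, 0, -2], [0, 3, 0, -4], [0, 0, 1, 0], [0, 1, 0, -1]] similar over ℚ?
Two matrices over a field are similar if and only if they have the same invariant factors.

Both A and B have characteristic polynomial (x - 1)^4 and minimal polynomial (x - 1)^2. Computing further, both have invariant factors x - 1, x - 1, (x - 1)^2. Hence A and B are similar.

Yes.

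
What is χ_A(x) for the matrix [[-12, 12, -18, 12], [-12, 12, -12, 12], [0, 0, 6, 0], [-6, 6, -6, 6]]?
χ_A(x) = x^2(x - 6)^2

xI - A = [[x + 12, -12, 18, -12], [12, x - 12, 12, -12], [0, 0, x - 6, 0], [6, -6, 6, x - 6]].

Expanding det(xI - A) along the first row:
det(xI - A) = + (x + 12)·det([[x - 12, 12, -12], [0, x - 6, 0], [-6, 6, x - 6]]) - (-12)·det([[12, 12, -12], [0, x - 6, 0], [6, 6, x - 6]]) + (18)·det([[12, x - 12, -12], [0, 0, 0], [6, -6, x - 6]]) - (-12)·det([[12, x - 12, 12], [0, 0, x - 6], [6, -6, 6]]).

Evaluating gives χ_A(x) = x^4 - 12x^3 + 36x^2 = x^2(x - 6)^2.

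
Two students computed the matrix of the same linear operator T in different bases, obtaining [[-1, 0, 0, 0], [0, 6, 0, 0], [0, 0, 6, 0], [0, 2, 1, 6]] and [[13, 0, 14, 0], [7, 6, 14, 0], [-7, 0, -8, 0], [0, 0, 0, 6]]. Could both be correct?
Both have characteristic polynomial (x - 6)^3(x + 1), but the minimal polynomial of A is (x - 6)^2(x + 1) while the minimal polynomial of B is (x - 6)(x + 1). The minimal polynomial is a similarity invariant, so A and B are not similar.

No.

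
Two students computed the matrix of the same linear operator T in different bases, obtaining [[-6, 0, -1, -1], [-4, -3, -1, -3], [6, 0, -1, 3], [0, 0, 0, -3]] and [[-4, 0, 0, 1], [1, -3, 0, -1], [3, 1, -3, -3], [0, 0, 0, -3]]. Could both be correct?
Both have characteristic polynomial (x + 3)^3(x + 4), but the minimal polynomial of A is (x + 3)^3(x + 4) while the minimal polynomial of B is (x + 3)^2(x + 4). The minimal polynomial is a similarity invariant, so A and B are not similar.

No.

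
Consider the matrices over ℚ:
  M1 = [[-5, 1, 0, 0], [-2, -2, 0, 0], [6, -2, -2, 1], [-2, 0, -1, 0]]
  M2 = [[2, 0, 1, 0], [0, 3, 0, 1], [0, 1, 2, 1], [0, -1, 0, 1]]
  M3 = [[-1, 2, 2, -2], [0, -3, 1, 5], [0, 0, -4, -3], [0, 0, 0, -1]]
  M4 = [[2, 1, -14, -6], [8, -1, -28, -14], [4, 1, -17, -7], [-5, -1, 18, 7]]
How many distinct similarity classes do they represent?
Characteristic polynomials: χ_{M1} = (x + 1)^2(x + 3)(x + 4), χ_{M2} = (x - 2)^4, χ_{M3} = (x + 1)^2(x + 3)(x + 4), χ_{M4} = (x + 1)^2(x + 3)(x + 4).

{M1, M4}: invariant factors (x + 1)^2(x + 3)(x + 4).

{M2}: invariant factors x - 2, (x - 2)^3.

{M3}: invariant factors x + 1, (x + 1)(x + 3)(x + 4).

Matrices are similar if and only if their invariant-factor lists agree; the partition into similarity classes is {M1, M4}, {M2}, {M3}.

3 classes: {M1, M4}, {M2}, {M3}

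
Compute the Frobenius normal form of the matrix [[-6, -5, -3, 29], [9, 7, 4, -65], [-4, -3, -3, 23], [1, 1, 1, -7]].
The invariant factors of A (the non-unit diagonal entries of the Smith normal form of xI - A over ℚ[x]) are (x + 4)^2(x^2 + x + 3), each dividing the next. The characteristic polynomial is their product, (x + 4)^2(x^2 + x + 3).

The rational canonical form is the block-diagonal matrix of companion matrices C(f_i):
R = [[0, 0, 0, -48], [1, 0, 0, -40], [0, 1, 0, -27], [0, 0, 1, -9]].

Note the characteristic polynomial does not split into linear factors over ℚ, so A has no Jordan form over ℚ; the rational canonical form exists over any field.

R = [[0, 0, 0, -48], [1, 0, 0, -40], [0, 1, 0, -27], [0, 0, 1, -9]]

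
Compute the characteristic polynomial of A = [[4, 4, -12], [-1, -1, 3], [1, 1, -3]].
χ_A(x) = x^3

xI - A = [[x - 4, -4, 12], [1, x + 1, -3], [-1, -1, x + 3]].

Expanding det(xI - A) along the first row:
det(xI - A) = + (x - 4)·det([[x + 1, -3], [-1, x + 3]]) - (-4)·det([[1, -3], [-1, x + 3]]) + (12)·det([[1, x + 1], [-1, -1]]).

Evaluating gives χ_A(x) = x^3.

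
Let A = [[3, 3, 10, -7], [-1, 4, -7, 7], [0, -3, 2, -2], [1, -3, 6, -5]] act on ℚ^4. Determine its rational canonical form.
The invariant factors of A (the non-unit diagonal entries of the Smith normal form of xI - A over ℚ[x]) are x^2(x - 3)(x - 1), each dividing the next. The characteristic polynomial is their product, x^2(x - 3)(x - 1).

The rational canonical form is the block-diagonal matrix of companion matrices C(f_i):
R = [[0, 0, 0, 0], [1, 0, 0, 0], [0, 1, 0, -3], [0, 0, 1, 4]].

R = [[0, 0, 0, 0], [1, 0, 0, 0], [0, 1, 0, -3], [0, 0, 1, 4]]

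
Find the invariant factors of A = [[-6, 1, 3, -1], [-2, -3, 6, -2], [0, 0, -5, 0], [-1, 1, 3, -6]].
The Jordan structure of A has elementary divisors (x + 5)^2, (x + 5), (x + 5). Arranging the block sizes at each eigenvalue in decreasing order and taking row products gives the invariant factors.

Invariant factors (smallest first, each dividing the next): x + 5, x + 5, (x + 5)^2.

Check: the last factor (x + 5)^2 is the minimal polynomial, and the product (x + 5)^4 is the characteristic polynomial.

x + 5, x + 5, (x + 5)^2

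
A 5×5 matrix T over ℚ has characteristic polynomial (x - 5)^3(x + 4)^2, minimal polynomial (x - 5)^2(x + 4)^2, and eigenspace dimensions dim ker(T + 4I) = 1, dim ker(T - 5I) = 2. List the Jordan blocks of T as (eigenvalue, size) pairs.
λ = -4: algebraic multiplicity 2 (exponent in χ_T), largest block size 2 (exponent in m_T), 1 block (geometric multiplicity). This forces block sizes [2].
λ = 5: algebraic multiplicity 3 (exponent in χ_T), largest block size 2 (exponent in m_T), 2 blocks (geometric multiplicity). These force block sizes [2, 1].

Jordan blocks: (-4, 2), (5, 2), (5, 1)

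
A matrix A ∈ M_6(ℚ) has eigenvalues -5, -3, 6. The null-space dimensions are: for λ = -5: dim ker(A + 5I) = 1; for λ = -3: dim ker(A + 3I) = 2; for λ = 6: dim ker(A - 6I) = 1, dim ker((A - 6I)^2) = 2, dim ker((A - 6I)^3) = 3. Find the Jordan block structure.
λ = -5: successive nullity increments [1] count blocks of size ≥ k; block sizes are [1].
λ = -3: successive nullity increments [2] count blocks of size ≥ k; block sizes are [1, 1].
λ = 6: successive nullity increments [1, 1, 1] count blocks of size ≥ k; block sizes are [3].

Jordan blocks: (-5, 1), (-3, 1), (-3, 1), (6, 3)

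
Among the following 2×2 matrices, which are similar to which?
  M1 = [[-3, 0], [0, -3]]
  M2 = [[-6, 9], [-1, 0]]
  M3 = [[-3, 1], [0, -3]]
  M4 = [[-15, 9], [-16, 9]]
2 classes: {M1}, {M2, M3, M4}

Characteristic polynomials: χ_{M1} = (x + 3)^2, χ_{M2} = (x + 3)^2, χ_{M3} = (x + 3)^2, χ_{M4} = (x + 3)^2.

{M1}: invariant factors x + 3, x + 3.

{M2, M3, M4}: invariant factors (x + 3)^2.

Matrices are similar if and only if their invariant-factor lists agree; the partition into similarity classes is {M1}, {M2, M3, M4}.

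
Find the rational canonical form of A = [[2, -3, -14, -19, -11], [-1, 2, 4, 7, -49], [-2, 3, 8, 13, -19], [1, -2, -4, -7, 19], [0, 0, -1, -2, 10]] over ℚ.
R = [[0, 6, 0, 0, 0], [1, 5, 0, 0, 0], [0, 0, 0, 0, -30], [0, 0, 1, 0, -19], [0, 0, 0, 1, 10]]

The invariant factors of A (the non-unit diagonal entries of the Smith normal form of xI - A over ℚ[x]) are (x - 6)(x + 1), (x - 6)(x - 5)(x + 1), each dividing the next. The characteristic polynomial is their product, (x - 6)^2(x - 5)(x + 1)^2.

The rational canonical form is the block-diagonal matrix of companion matrices C(f_i):
R = [[0, 6, 0, 0, 0], [1, 5, 0, 0, 0], [0, 0, 0, 0, -30], [0, 0, 1, 0, -19], [0, 0, 0, 1, 10]].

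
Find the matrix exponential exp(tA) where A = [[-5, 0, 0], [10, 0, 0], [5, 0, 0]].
e^{tA} = [[e^{-5*t}, 0, 0], [2 - 2*e^{-5*t}, 1, 0], [1 - e^{-5*t}, 0, 1]]

A has Jordan form J = [[-5, 0, 0], [0, 0, 0], [0, 0, 0]] with A = PJP^{-1}, so e^{tA} = P e^{tJ} P^{-1}.

For a Jordan block J_k(λ), e^{tJ_k(λ)} = e^{λt} · (I + tN + t^2 N^2/2! + ... + t^{k-1} N^{k-1}/(k-1)!) where N is the nilpotent superdiagonal part.

Assembling the blocks and conjugating back gives the entries of e^{tA} as shown above.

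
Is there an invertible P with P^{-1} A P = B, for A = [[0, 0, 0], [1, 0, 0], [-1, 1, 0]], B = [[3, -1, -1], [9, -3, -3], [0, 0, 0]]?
Both have characteristic polynomial x^3, but the minimal polynomial of A is x^3 while the minimal polynomial of B is x^2. The minimal polynomial is a similarity invariant, so A and B are not similar.

No.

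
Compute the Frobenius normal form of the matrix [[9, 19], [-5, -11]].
The invariant factors of A (the non-unit diagonal entries of the Smith normal form of xI - A over ℚ[x]) are x^2 + 2x - 4, each dividing the next. The characteristic polynomial is their product, x^2 + 2x - 4.

The rational canonical form is the block-diagonal matrix of companion matrices C(f_i):
R = [[0, 4], [1, -2]].

Note the characteristic polynomial does not split into linear factors over ℚ, so A has no Jordan form over ℚ; the rational canonical form exists over any field.

R = [[0, 4], [1, -2]]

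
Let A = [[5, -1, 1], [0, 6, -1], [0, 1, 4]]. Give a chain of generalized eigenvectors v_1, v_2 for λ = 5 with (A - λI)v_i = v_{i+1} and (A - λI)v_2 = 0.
v_1 = [[2, -2, -1]]^T, v_2 = [[1, -1, -1]]^T

We seek v_1 ∈ ker((A - 5I)^2) \ ker(A - 5I), then set v_{i+1} = (A - 5I) v_i.

One such chain is v_1 = [[2, -2, -1]]^T, v_2 = [[1, -1, -1]]^T. Check: (A - 5I) v_2 = [[0, 0, 0]]^T = 0.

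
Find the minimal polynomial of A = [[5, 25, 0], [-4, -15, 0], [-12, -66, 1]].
m_A(x) = (x - 1)(x + 5)^2

The characteristic polynomial factors as (x - 1)(x + 5)^2. The minimal polynomial is ∏(x - λ)^{k_λ} where k_λ is the size of the largest Jordan block at λ.

For λ = -5: rank(A + 5I) = 2, and the largest Jordan block has size 2 (the smallest k with rank((A + 5I)^k) = rank((A + 5I)^(k+1))).
For λ = 1: rank(A - I) = 2, and the largest Jordan block has size 1 (the smallest k with rank((A - I)^k) = rank((A - I)^(k+1))).

So m_A(x) = (x - 1)(x + 5)^2.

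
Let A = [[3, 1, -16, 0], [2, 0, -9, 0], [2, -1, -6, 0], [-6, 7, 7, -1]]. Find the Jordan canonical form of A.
The characteristic polynomial is det(xI - A) = (x + 1)^4, so the eigenvalues are -1 (algebraic multiplicity 4).

For λ = -1: rank(A + I) = 2, rank((A + I)^2) = 1, rank((A + I)^3) = 0. The eigenspace has dimension 4 - 2 = 2, so there are 2 Jordan blocks; the rank sequence gives block sizes [3, 1].

Assembling the blocks gives the Jordan form J above.

J = [[-1, 1, 0, 0], [0, -1, 1, 0], [0, 0, -1, 0], [0, 0, 0, -1]]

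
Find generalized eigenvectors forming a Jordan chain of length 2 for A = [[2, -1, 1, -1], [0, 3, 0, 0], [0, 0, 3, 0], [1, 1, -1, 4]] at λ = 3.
We seek v_1 ∈ ker((A - 3I)^2) \ ker(A - 3I), then set v_{i+1} = (A - 3I) v_i.

One such chain is v_1 = [[0, 1, 2, 0]]^T, v_2 = [[1, 0, 0, -1]]^T. Check: (A - 3I) v_2 = [[0, 0, 0, 0]]^T = 0.

v_1 = [[0, 1, 2, 0]]^T, v_2 = [[1, 0, 0, -1]]^T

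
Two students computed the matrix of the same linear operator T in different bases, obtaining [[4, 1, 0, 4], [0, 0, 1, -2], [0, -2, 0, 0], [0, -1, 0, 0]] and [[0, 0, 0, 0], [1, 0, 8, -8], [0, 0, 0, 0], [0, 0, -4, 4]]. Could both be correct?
Both have characteristic polynomial x^3(x - 4), but the minimal polynomial of A is x^3(x - 4) while the minimal polynomial of B is x^2(x - 4). The minimal polynomial is a similarity invariant, so A and B are not similar.

No.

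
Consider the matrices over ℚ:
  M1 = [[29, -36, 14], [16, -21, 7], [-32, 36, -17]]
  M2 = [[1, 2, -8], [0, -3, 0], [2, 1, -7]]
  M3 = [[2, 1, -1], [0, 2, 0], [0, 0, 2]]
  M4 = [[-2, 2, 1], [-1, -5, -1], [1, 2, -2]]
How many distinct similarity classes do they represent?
Characteristic polynomials: χ_{M1} = (x + 3)^3, χ_{M2} = (x + 3)^3, χ_{M3} = (x - 2)^3, χ_{M4} = (x + 3)^3.

{M1, M2, M4}: invariant factors x + 3, (x + 3)^2.

{M3}: invariant factors x - 2, (x - 2)^2.

Matrices are similar if and only if their invariant-factor lists agree; the partition into similarity classes is {M1, M2, M4}, {M3}.

2 classes: {M1, M2, M4}, {M3}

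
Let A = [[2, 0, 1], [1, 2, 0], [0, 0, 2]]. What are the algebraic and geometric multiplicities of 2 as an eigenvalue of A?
The characteristic polynomial is (x - 2)^3, so the factor x - 2 appears with exponent 3: the algebraic multiplicity is 3.

rank(A - 2I) = 2, so the eigenspace has dimension 3 - 2 = 1: the geometric multiplicity is 1.

Since 1 < 3, A is not diagonalizable.

algebraic multiplicity 3, geometric multiplicity 1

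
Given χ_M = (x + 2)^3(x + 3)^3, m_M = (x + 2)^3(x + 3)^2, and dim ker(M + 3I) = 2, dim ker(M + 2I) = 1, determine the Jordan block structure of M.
Jordan blocks: (-3, 2), (-3, 1), (-2, 3)

λ = -3: algebraic multiplicity 3 (exponent in χ_M), largest block size 2 (exponent in m_M), 2 blocks (geometric multiplicity). These force block sizes [2, 1].
λ = -2: algebraic multiplicity 3 (exponent in χ_M), largest block size 3 (exponent in m_M), 1 block (geometric multiplicity). This forces block sizes [3].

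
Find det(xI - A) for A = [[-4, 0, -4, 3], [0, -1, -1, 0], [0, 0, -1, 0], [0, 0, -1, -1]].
χ_A(x) = (x + 1)^3(x + 4)

xI - A = [[x + 4, 0, 4, -3], [0, x + 1, 1, 0], [0, 0, x + 1, 0], [0, 0, 1, x + 1]].

Expanding det(xI - A) along the first row:
det(xI - A) = + (x + 4)·det([[x + 1, 1, 0], [0, x + 1, 0], [0, 1, x + 1]]) - (0)·det([[0, 1, 0], [0, x + 1, 0], [0, 1, x + 1]]) + (4)·det([[0, x + 1, 0], [0, 0, 0], [0, 0, x + 1]]) - (-3)·det([[0, x + 1, 1], [0, 0, x + 1], [0, 0, 1]]).

Evaluating gives χ_A(x) = x^4 + 7x^3 + 15x^2 + 13x + 4 = (x + 1)^3(x + 4).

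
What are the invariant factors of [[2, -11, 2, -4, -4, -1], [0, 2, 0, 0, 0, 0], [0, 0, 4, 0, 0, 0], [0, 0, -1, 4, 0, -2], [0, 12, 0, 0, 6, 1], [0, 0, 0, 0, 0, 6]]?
The Jordan structure of A has elementary divisors (x - 2)^2, (x - 4)^2, (x - 6)^2. Arranging the block sizes at each eigenvalue in decreasing order and taking row products gives the invariant factors.

Invariant factors (smallest first, each dividing the next): (x - 6)^2(x - 4)^2(x - 2)^2.

Check: the last factor (x - 6)^2(x - 4)^2(x - 2)^2 is the minimal polynomial, and the product (x - 6)^2(x - 4)^2(x - 2)^2 is the characteristic polynomial.

(x - 6)^2(x - 4)^2(x - 2)^2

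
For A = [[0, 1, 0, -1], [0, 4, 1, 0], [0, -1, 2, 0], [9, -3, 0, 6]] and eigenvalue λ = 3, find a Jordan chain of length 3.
v_1 = [[2, 2, -1, -4]]^T, v_2 = [[0, 1, -1, 0]]^T, v_3 = [[1, 0, 0, -3]]^T

We seek v_1 ∈ ker((A - 3I)^3) \ ker((A - 3I)^2), then set v_{i+1} = (A - 3I) v_i.

One such chain is v_1 = [[2, 2, -1, -4]]^T, v_2 = [[0, 1, -1, 0]]^T, v_3 = [[1, 0, 0, -3]]^T. Check: (A - 3I) v_3 = [[0, 0, 0, 0]]^T = 0.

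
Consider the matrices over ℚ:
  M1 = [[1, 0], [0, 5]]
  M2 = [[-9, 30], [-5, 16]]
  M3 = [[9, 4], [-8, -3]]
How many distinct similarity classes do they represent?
Characteristic polynomials: χ_{M1} = (x - 5)(x - 1), χ_{M2} = (x - 6)(x - 1), χ_{M3} = (x - 5)(x - 1).

{M1, M3}: invariant factors (x - 5)(x - 1).

{M2}: invariant factors (x - 6)(x - 1).

Matrices are similar if and only if their invariant-factor lists agree; the partition into similarity classes is {M1, M3}, {M2}.

2 classes: {M1, M3}, {M2}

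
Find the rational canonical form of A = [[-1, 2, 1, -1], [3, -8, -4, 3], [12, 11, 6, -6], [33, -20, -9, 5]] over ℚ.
R = [[0, 0, 0, -8], [1, 0, 0, 12], [0, 1, 0, -4], [0, 0, 1, 2]]

The invariant factors of A (the non-unit diagonal entries of the Smith normal form of xI - A over ℚ[x]) are (x - 2)(x^3 + 4x - 4), each dividing the next. The characteristic polynomial is their product, (x - 2)(x^3 + 4x - 4).

The rational canonical form is the block-diagonal matrix of companion matrices C(f_i):
R = [[0, 0, 0, -8], [1, 0, 0, 12], [0, 1, 0, -4], [0, 0, 1, 2]].

Note the characteristic polynomial does not split into linear factors over ℚ, so A has no Jordan form over ℚ; the rational canonical form exists over any field.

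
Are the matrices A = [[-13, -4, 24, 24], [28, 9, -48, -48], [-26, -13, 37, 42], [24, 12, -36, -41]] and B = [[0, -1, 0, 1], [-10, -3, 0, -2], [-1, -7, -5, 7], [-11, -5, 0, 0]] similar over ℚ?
Two matrices over a field are similar if and only if they have the same invariant factors.

Both A and B have characteristic polynomial (x - 1)^2(x + 5)^2 and minimal polynomial (x - 1)^2(x + 5). Computing further, both have invariant factors x + 5, (x - 1)^2(x + 5). Hence A and B are similar.

Yes.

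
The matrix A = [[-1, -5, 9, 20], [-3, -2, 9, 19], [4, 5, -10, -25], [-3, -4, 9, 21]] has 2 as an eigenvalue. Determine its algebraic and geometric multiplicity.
The characteristic polynomial is (x - 2)^4, so the factor x - 2 appears with exponent 4: the algebraic multiplicity is 4.

rank(A - 2I) = 2, so the eigenspace has dimension 4 - 2 = 2: the geometric multiplicity is 2.

Since 2 < 4, A is not diagonalizable.

algebraic multiplicity 4, geometric multiplicity 2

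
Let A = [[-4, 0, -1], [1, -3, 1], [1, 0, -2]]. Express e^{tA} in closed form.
A has Jordan form J = [[-3, 1, 0], [0, -3, 0], [0, 0, -3]] with A = PJP^{-1}, so e^{tA} = P e^{tJ} P^{-1}.

For a Jordan block J_k(λ), e^{tJ_k(λ)} = e^{λt} · (I + tN + t^2 N^2/2! + ... + t^{k-1} N^{k-1}/(k-1)!) where N is the nilpotent superdiagonal part.

Assembling the blocks and conjugating back gives the entries of e^{tA} as shown above.

e^{tA} = [[(1 - t)*e^{-3*t}, 0, -t*e^{-3*t}], [t*e^{-3*t}, e^{-3*t}, t*e^{-3*t}], [t*e^{-3*t}, 0, (t + 1)*e^{-3*t}]]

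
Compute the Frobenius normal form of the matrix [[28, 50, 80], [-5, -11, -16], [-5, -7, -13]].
R = [[0, 0, 18], [1, 0, -9], [0, 1, 4]]

The invariant factors of A (the non-unit diagonal entries of the Smith normal form of xI - A over ℚ[x]) are (x - 3)(x^2 - x + 6), each dividing the next. The characteristic polynomial is their product, (x - 3)(x^2 - x + 6).

The rational canonical form is the block-diagonal matrix of companion matrices C(f_i):
R = [[0, 0, 18], [1, 0, -9], [0, 1, 4]].

Note the characteristic polynomial does not split into linear factors over ℚ, so A has no Jordan form over ℚ; the rational canonical form exists over any field.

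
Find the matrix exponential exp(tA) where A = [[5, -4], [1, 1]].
e^{tA} = [[(2*t + 1)*e^{3*t}, -4*t*e^{3*t}], [t*e^{3*t}, (1 - 2*t)*e^{3*t}]]

A has Jordan form J = [[3, 1], [0, 3]] with A = PJP^{-1}, so e^{tA} = P e^{tJ} P^{-1}.

For a Jordan block J_k(λ), e^{tJ_k(λ)} = e^{λt} · (I + tN + t^2 N^2/2! + ... + t^{k-1} N^{k-1}/(k-1)!) where N is the nilpotent superdiagonal part.

Assembling the blocks and conjugating back gives the entries of e^{tA} as shown above.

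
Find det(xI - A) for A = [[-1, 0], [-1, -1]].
xI - A = [[x + 1, 0], [1, x + 1]].

Expanding det(xI - A) along the first row:
det(xI - A) = + (x + 1)·det([[x + 1]]) - (0)·det([[1]]).

Evaluating gives χ_A(x) = x^2 + 2x + 1 = (x + 1)^2.

χ_A(x) = (x + 1)^2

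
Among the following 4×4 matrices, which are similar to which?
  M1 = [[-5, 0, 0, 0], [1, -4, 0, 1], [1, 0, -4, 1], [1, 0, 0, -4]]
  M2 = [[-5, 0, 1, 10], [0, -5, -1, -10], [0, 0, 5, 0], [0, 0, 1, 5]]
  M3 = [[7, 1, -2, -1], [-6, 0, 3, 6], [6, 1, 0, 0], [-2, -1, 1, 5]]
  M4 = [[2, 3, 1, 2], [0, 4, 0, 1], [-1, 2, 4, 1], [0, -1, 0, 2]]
Characteristic polynomials: χ_{M1} = (x + 4)^3(x + 5), χ_{M2} = (x - 5)^2(x + 5)^2, χ_{M3} = (x - 3)^4, χ_{M4} = (x - 3)^4.

{M1}: invariant factors x + 4, (x + 4)^2(x + 5).

{M2}: invariant factors x + 5, (x - 5)^2(x + 5).

{M3, M4}: invariant factors (x - 3)^2, (x - 3)^2.

Matrices are similar if and only if their invariant-factor lists agree; the partition into similarity classes is {M1}, {M2}, {M3, M4}.

3 classes: {M1}, {M2}, {M3, M4}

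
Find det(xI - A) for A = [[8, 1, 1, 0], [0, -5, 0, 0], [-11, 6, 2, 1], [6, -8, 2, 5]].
χ_A(x) = (x - 5)^3(x + 5)

xI - A = [[x - 8, -1, -1, 0], [0, x + 5, 0, 0], [11, -6, x - 2, -1], [-6, 8, -2, x - 5]].

Expanding det(xI - A) along the first row:
det(xI - A) = + (x - 8)·det([[x + 5, 0, 0], [-6, x - 2, -1], [8, -2, x - 5]]) - (-1)·det([[0, 0, 0], [11, x - 2, -1], [-6, -2, x - 5]]) + (-1)·det([[0, x + 5, 0], [11, -6, -1], [-6, 8, x - 5]]) - (0)·det([[0, x + 5, 0], [11, -6, x - 2], [-6, 8, -2]]).

Evaluating gives χ_A(x) = x^4 - 10x^3 + 250x - 625 = (x - 5)^3(x + 5).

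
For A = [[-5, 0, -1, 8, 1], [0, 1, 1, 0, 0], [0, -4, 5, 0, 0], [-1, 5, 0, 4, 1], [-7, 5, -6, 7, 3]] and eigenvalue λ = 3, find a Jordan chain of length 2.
v_1 = [[1, 0, 1, 1, -1]]^T, v_2 = [[-2, 1, 2, -1, -6]]^T

We seek v_1 ∈ ker((A - 3I)^2) \ ker(A - 3I), then set v_{i+1} = (A - 3I) v_i.

One such chain is v_1 = [[1, 0, 1, 1, -1]]^T, v_2 = [[-2, 1, 2, -1, -6]]^T. Check: (A - 3I) v_2 = [[0, 0, 0, 0, 0]]^T = 0.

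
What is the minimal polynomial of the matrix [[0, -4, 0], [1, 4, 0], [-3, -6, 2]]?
m_A(x) = (x - 2)^2

The characteristic polynomial factors as (x - 2)^3. The minimal polynomial is ∏(x - λ)^{k_λ} where k_λ is the size of the largest Jordan block at λ.

For λ = 2: rank(A - 2I) = 1, and the largest Jordan block has size 2 (the smallest k with rank((A - 2I)^k) = rank((A - 2I)^(k+1))).

So m_A(x) = (x - 2)^2.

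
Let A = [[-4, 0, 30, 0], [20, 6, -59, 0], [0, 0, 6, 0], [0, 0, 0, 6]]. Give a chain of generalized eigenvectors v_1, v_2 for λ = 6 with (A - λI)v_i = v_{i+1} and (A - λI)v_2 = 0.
We seek v_1 ∈ ker((A - 6I)^2) \ ker(A - 6I), then set v_{i+1} = (A - 6I) v_i.

One such chain is v_1 = [[3, -2, 1, 0]]^T, v_2 = [[0, 1, 0, 0]]^T. Check: (A - 6I) v_2 = [[0, 0, 0, 0]]^T = 0.

v_1 = [[3, -2, 1, 0]]^T, v_2 = [[0, 1, 0, 0]]^T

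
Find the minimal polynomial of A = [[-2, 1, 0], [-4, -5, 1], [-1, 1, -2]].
The characteristic polynomial factors as (x + 3)^3. The minimal polynomial is ∏(x - λ)^{k_λ} where k_λ is the size of the largest Jordan block at λ.

For λ = -3: rank(A + 3I) = 2, and the largest Jordan block has size 3 (the smallest k with rank((A + 3I)^k) = rank((A + 3I)^(k+1))).

So m_A(x) = (x + 3)^3.

m_A(x) = (x + 3)^3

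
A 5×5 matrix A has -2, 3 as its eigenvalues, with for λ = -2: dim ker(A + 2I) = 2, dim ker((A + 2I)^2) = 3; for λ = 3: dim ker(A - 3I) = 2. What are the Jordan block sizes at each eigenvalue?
Jordan blocks: (-2, 2), (-2, 1), (3, 1), (3, 1)

λ = -2: successive nullity increments [2, 1] count blocks of size ≥ k; block sizes are [2, 1].
λ = 3: successive nullity increments [2] count blocks of size ≥ k; block sizes are [1, 1].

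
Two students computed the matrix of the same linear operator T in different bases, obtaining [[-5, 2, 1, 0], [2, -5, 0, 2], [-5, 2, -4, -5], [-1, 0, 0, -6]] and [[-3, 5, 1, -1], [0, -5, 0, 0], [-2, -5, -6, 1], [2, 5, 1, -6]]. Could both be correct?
Both have characteristic polynomial (x + 5)^4, but the minimal polynomial of A is (x + 5)^3 while the minimal polynomial of B is (x + 5)^2. The minimal polynomial is a similarity invariant, so A and B are not similar.

No.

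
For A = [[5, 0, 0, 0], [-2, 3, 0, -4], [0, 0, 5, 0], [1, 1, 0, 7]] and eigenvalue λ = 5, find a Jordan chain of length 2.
v_1 = [[0, 1, 0, 0]]^T, v_2 = [[0, -2, 0, 1]]^T

We seek v_1 ∈ ker((A - 5I)^2) \ ker(A - 5I), then set v_{i+1} = (A - 5I) v_i.

One such chain is v_1 = [[0, 1, 0, 0]]^T, v_2 = [[0, -2, 0, 1]]^T. Check: (A - 5I) v_2 = [[0, 0, 0, 0]]^T = 0.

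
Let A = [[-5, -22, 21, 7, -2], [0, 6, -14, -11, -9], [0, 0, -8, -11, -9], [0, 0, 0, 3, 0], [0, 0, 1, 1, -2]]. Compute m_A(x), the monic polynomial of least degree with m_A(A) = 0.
The characteristic polynomial factors as (x - 6)(x - 3)(x + 5)^3. The minimal polynomial is ∏(x - λ)^{k_λ} where k_λ is the size of the largest Jordan block at λ.

For λ = -5: rank(A + 5I) = 4, and the largest Jordan block has size 3 (the smallest k with rank((A + 5I)^k) = rank((A + 5I)^(k+1))).
For λ = 3: rank(A - 3I) = 4, and the largest Jordan block has size 1 (the smallest k with rank((A - 3I)^k) = rank((A - 3I)^(k+1))).
For λ = 6: rank(A - 6I) = 4, and the largest Jordan block has size 1 (the smallest k with rank((A - 6I)^k) = rank((A - 6I)^(k+1))).

So m_A(x) = (x - 6)(x - 3)(x + 5)^3.

m_A(x) = (x - 6)(x - 3)(x + 5)^3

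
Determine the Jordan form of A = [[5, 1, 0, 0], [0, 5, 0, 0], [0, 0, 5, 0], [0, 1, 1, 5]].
The characteristic polynomial is det(xI - A) = (x - 5)^4, so the eigenvalues are 5 (algebraic multiplicity 4).

For λ = 5: rank(A - 5I) = 2, rank((A - 5I)^2) = 0. The eigenspace has dimension 4 - 2 = 2, so there are 2 Jordan blocks; the rank sequence gives block sizes [2, 2].

Assembling the blocks gives the Jordan form J above.

J = [[5, 1, 0, 0], [0, 5, 0, 0], [0, 0, 5, 1], [0, 0, 0, 5]]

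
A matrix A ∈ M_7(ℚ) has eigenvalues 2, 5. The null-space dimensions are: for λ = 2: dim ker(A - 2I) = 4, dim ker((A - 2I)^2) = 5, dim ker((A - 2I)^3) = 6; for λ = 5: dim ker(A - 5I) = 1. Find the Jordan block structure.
Jordan blocks: (2, 3), (2, 1), (2, 1), (2, 1), (5, 1)

λ = 2: successive nullity increments [4, 1, 1] count blocks of size ≥ k; block sizes are [3, 1, 1, 1].
λ = 5: successive nullity increments [1] count blocks of size ≥ k; block sizes are [1].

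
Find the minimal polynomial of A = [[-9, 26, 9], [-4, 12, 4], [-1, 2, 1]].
m_A(x) = x^2(x - 4)

The characteristic polynomial factors as x^2(x - 4). The minimal polynomial is ∏(x - λ)^{k_λ} where k_λ is the size of the largest Jordan block at λ.

For λ = 0: rank(A) = 2, and the largest Jordan block has size 2 (the smallest k with rank(A^k) = rank(A^(k+1))).
For λ = 4: rank(A - 4I) = 2, and the largest Jordan block has size 1 (the smallest k with rank((A - 4I)^k) = rank((A - 4I)^(k+1))).

So m_A(x) = x^2(x - 4).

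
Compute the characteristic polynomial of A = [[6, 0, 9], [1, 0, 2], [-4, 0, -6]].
χ_A(x) = x^3

xI - A = [[x - 6, 0, -9], [-1, x, -2], [4, 0, x + 6]].

Expanding det(xI - A) along the first row:
det(xI - A) = + (x - 6)·det([[x, -2], [0, x + 6]]) - (0)·det([[-1, -2], [4, x + 6]]) + (-9)·det([[-1, x], [4, 0]]).

Evaluating gives χ_A(x) = x^3.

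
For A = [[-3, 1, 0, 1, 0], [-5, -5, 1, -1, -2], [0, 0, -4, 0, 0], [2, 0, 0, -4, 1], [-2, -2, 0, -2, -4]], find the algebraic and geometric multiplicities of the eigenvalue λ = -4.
The characteristic polynomial is (x + 4)^5, so the factor x + 4 appears with exponent 5: the algebraic multiplicity is 5.

rank(A + 4I) = 3, so the eigenspace has dimension 5 - 3 = 2: the geometric multiplicity is 2.

Since 2 < 5, A is not diagonalizable.

algebraic multiplicity 5, geometric multiplicity 2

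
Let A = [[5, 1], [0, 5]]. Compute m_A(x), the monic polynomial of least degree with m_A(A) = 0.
m_A(x) = (x - 5)^2

The characteristic polynomial factors as (x - 5)^2. The minimal polynomial is ∏(x - λ)^{k_λ} where k_λ is the size of the largest Jordan block at λ.

For λ = 5: rank(A - 5I) = 1, and the largest Jordan block has size 2 (the smallest k with rank((A - 5I)^k) = rank((A - 5I)^(k+1))).

So m_A(x) = (x - 5)^2.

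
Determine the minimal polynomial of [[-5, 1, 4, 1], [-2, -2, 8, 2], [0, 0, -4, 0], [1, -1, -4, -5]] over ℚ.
The characteristic polynomial factors as (x + 4)^4. The minimal polynomial is ∏(x - λ)^{k_λ} where k_λ is the size of the largest Jordan block at λ.

For λ = -4: rank(A + 4I) = 1, and the largest Jordan block has size 2 (the smallest k with rank((A + 4I)^k) = rank((A + 4I)^(k+1))).

So m_A(x) = (x + 4)^2.

m_A(x) = (x + 4)^2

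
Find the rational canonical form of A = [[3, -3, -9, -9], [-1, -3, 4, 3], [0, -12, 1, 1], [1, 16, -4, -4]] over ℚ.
The invariant factors of A (the non-unit diagonal entries of the Smith normal form of xI - A over ℚ[x]) are (x + 3)(x^3 - 3x + 5), each dividing the next. The characteristic polynomial is their product, (x + 3)(x^3 - 3x + 5).

The rational canonical form is the block-diagonal matrix of companion matrices C(f_i):
R = [[0, 0, 0, -15], [1, 0, 0, 4], [0, 1, 0, 3], [0, 0, 1, -3]].

Note the characteristic polynomial does not split into linear factors over ℚ, so A has no Jordan form over ℚ; the rational canonical form exists over any field.

R = [[0, 0, 0, -15], [1, 0, 0, 4], [0, 1, 0, 3], [0, 0, 1, -3]]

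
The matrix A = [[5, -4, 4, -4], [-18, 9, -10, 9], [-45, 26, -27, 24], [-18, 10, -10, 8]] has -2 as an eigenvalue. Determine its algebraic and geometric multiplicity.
The characteristic polynomial is (x + 1)^3(x + 2), so the factor x + 2 appears with exponent 1: the algebraic multiplicity is 1.

rank(A + 2I) = 3, so the eigenspace has dimension 4 - 3 = 1: the geometric multiplicity is 1.

algebraic multiplicity 1, geometric multiplicity 1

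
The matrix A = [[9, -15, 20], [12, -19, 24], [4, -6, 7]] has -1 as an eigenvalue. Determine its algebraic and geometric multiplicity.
The characteristic polynomial is (x + 1)^3, so the factor x + 1 appears with exponent 3: the algebraic multiplicity is 3.

rank(A + I) = 1, so the eigenspace has dimension 3 - 1 = 2: the geometric multiplicity is 2.

Since 2 < 3, A is not diagonalizable.

algebraic multiplicity 3, geometric multiplicity 2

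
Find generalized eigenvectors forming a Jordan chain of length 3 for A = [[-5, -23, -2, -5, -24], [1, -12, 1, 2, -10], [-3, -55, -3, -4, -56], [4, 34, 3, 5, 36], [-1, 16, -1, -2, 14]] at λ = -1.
We seek v_1 ∈ ker((A + I)^3) \ ker((A + I)^2), then set v_{i+1} = (A + I) v_i.

One such chain is v_1 = [[2, 1, 5, -3, -1]]^T, v_2 = [[-2, 0, -3, 3, 0]]^T, v_3 = [[-1, 1, 0, 1, -1]]^T. Check: (A + I) v_3 = [[0, 0, 0, 0, 0]]^T = 0.

v_1 = [[2, 1, 5, -3, -1]]^T, v_2 = [[-2, 0, -3, 3, 0]]^T, v_3 = [[-1, 1, 0, 1, -1]]^T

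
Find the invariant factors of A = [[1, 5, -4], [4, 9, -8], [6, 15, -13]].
The Jordan structure of A has elementary divisors (x + 1)^2, (x + 1). Arranging the block sizes at each eigenvalue in decreasing order and taking row products gives the invariant factors.

Invariant factors (smallest first, each dividing the next): x + 1, (x + 1)^2.

Check: the last factor (x + 1)^2 is the minimal polynomial, and the product (x + 1)^3 is the characteristic polynomial.

x + 1, (x + 1)^2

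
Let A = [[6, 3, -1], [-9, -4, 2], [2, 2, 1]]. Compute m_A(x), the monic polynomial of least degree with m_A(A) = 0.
m_A(x) = (x - 1)^3

The characteristic polynomial factors as (x - 1)^3. The minimal polynomial is ∏(x - λ)^{k_λ} where k_λ is the size of the largest Jordan block at λ.

For λ = 1: rank(A - I) = 2, and the largest Jordan block has size 3 (the smallest k with rank((A - I)^k) = rank((A - I)^(k+1))).

So m_A(x) = (x - 1)^3.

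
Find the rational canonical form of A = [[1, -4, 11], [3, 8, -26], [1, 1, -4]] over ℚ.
R = [[0, 0, -5], [1, 0, 1], [0, 1, 5]]

The invariant factors of A (the non-unit diagonal entries of the Smith normal form of xI - A over ℚ[x]) are (x - 5)(x - 1)(x + 1), each dividing the next. The characteristic polynomial is their product, (x - 5)(x - 1)(x + 1).

The rational canonical form is the block-diagonal matrix of companion matrices C(f_i):
R = [[0, 0, -5], [1, 0, 1], [0, 1, 5]].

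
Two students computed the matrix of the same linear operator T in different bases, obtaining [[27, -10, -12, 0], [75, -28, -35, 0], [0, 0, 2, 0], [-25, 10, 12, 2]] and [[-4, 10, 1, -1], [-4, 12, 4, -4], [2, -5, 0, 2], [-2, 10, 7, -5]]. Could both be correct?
Two matrices over a field are similar if and only if they have the same invariant factors.

Both A and B have characteristic polynomial (x - 2)^3(x + 3) and minimal polynomial (x - 2)^2(x + 3). Computing further, both have invariant factors x - 2, (x - 2)^2(x + 3). Hence A and B are similar.

Yes.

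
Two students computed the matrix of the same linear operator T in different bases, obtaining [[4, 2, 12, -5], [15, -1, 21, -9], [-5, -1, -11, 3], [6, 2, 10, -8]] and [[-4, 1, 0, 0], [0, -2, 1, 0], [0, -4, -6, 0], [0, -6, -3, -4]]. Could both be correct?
Two matrices over a field are similar if and only if they have the same invariant factors.

Both A and B have characteristic polynomial (x + 4)^4 and minimal polynomial (x + 4)^3. Computing further, both have invariant factors x + 4, (x + 4)^3. Hence A and B are similar.

Yes.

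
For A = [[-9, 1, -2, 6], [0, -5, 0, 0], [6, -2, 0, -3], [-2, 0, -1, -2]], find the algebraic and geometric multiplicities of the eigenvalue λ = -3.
algebraic multiplicity 2, geometric multiplicity 1

The characteristic polynomial is (x + 3)^2(x + 5)^2, so the factor x + 3 appears with exponent 2: the algebraic multiplicity is 2.

rank(A + 3I) = 3, so the eigenspace has dimension 4 - 3 = 1: the geometric multiplicity is 1.

Since 1 < 2, A is not diagonalizable.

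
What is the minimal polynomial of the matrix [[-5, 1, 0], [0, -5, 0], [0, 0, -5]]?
m_A(x) = (x + 5)^2

The characteristic polynomial factors as (x + 5)^3. The minimal polynomial is ∏(x - λ)^{k_λ} where k_λ is the size of the largest Jordan block at λ.

For λ = -5: rank(A + 5I) = 1, and the largest Jordan block has size 2 (the smallest k with rank((A + 5I)^k) = rank((A + 5I)^(k+1))).

So m_A(x) = (x + 5)^2.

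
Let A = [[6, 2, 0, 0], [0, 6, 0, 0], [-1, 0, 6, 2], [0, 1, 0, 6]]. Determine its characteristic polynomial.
xI - A = [[x - 6, -2, 0, 0], [0, x - 6, 0, 0], [1, 0, x - 6, -2], [0, -1, 0, x - 6]].

Expanding det(xI - A) along the first row:
det(xI - A) = + (x - 6)·det([[x - 6, 0, 0], [0, x - 6, -2], [-1, 0, x - 6]]) - (-2)·det([[0, 0, 0], [1, x - 6, -2], [0, 0, x - 6]]) + (0)·det([[0, x - 6, 0], [1, 0, -2], [0, -1, x - 6]]) - (0)·det([[0, x - 6, 0], [1, 0, x - 6], [0, -1, 0]]).

Evaluating gives χ_A(x) = x^4 - 24x^3 + 216x^2 - 864x + 1296 = (x - 6)^4.

χ_A(x) = (x - 6)^4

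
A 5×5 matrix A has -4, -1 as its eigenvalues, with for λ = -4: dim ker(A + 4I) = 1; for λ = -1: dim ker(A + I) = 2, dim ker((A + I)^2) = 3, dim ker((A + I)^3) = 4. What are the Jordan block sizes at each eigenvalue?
λ = -4: successive nullity increments [1] count blocks of size ≥ k; block sizes are [1].
λ = -1: successive nullity increments [2, 1, 1] count blocks of size ≥ k; block sizes are [3, 1].

Jordan blocks: (-4, 1), (-1, 3), (-1, 1)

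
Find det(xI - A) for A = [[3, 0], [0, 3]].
xI - A = [[x - 3, 0], [0, x - 3]].

Expanding det(xI - A) along the first row:
det(xI - A) = + (x - 3)·det([[x - 3]]) - (0)·det([[0]]).

Evaluating gives χ_A(x) = x^2 - 6x + 9 = (x - 3)^2.

χ_A(x) = (x - 3)^2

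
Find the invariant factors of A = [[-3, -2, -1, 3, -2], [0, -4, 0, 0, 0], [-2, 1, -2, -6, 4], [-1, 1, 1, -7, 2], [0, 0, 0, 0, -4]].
The Jordan structure of A has elementary divisors (x + 4)^2, (x + 4)^2, (x + 4). Arranging the block sizes at each eigenvalue in decreasing order and taking row products gives the invariant factors.

Invariant factors (smallest first, each dividing the next): x + 4, (x + 4)^2, (x + 4)^2.

Check: the last factor (x + 4)^2 is the minimal polynomial, and the product (x + 4)^5 is the characteristic polynomial.

x + 4, (x + 4)^2, (x + 4)^2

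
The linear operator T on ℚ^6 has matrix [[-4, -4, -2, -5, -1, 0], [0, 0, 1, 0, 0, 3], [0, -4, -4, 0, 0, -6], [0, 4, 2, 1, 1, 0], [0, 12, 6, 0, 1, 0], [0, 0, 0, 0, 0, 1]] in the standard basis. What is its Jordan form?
The characteristic polynomial is det(xI - A) = (x - 1)^3(x + 2)^2(x + 4), so the eigenvalues are -4 (algebraic multiplicity 1), -2 (algebraic multiplicity 2), 1 (algebraic multiplicity 3).

For λ = -4: algebraic multiplicity 1 gives one 1×1 block.

For λ = -2: rank(A + 2I) = 5, rank((A + 2I)^2) = 4. The eigenspace has dimension 6 - 5 = 1, so there is 1 Jordan block; the rank sequence gives block sizes [2].

For λ = 1: rank(A - I) = 4, rank((A - I)^2) = 3. The eigenspace has dimension 6 - 4 = 2, so there are 2 Jordan blocks; the rank sequence gives block sizes [2, 1].

Assembling the blocks gives the Jordan form J above.

J = [[-4, 0, 0, 0, 0, 0], [0, -2, 1, 0, 0, 0], [0, 0, -2, 0, 0, 0], [0, 0, 0, 1, 1, 0], [0, 0, 0, 0, 1, 0], [0, 0, 0, 0, 0, 1]]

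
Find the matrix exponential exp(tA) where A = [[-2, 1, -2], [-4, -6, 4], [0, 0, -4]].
e^{tA} = [[(2*t + 1)*e^{-4*t}, t*e^{-4*t}, -2*t*e^{-4*t}], [-4*t*e^{-4*t}, (1 - 2*t)*e^{-4*t}, 4*t*e^{-4*t}], [0, 0, e^{-4*t}]]

A has Jordan form J = [[-4, 1, 0], [0, -4, 0], [0, 0, -4]] with A = PJP^{-1}, so e^{tA} = P e^{tJ} P^{-1}.

For a Jordan block J_k(λ), e^{tJ_k(λ)} = e^{λt} · (I + tN + t^2 N^2/2! + ... + t^{k-1} N^{k-1}/(k-1)!) where N is the nilpotent superdiagonal part.

Assembling the blocks and conjugating back gives the entries of e^{tA} as shown above.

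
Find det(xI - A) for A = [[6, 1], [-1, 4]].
χ_A(x) = (x - 5)^2

xI - A = [[x - 6, -1], [1, x - 4]].

Expanding det(xI - A) along the first row:
det(xI - A) = + (x - 6)·det([[x - 4]]) - (-1)·det([[1]]).

Evaluating gives χ_A(x) = x^2 - 10x + 25 = (x - 5)^2.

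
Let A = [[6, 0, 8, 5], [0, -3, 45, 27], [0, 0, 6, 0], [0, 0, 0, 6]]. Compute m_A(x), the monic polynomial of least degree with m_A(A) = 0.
m_A(x) = (x - 6)^2(x + 3)

The characteristic polynomial factors as (x - 6)^3(x + 3). The minimal polynomial is ∏(x - λ)^{k_λ} where k_λ is the size of the largest Jordan block at λ.

For λ = -3: rank(A + 3I) = 3, and the largest Jordan block has size 1 (the smallest k with rank((A + 3I)^k) = rank((A + 3I)^(k+1))).
For λ = 6: rank(A - 6I) = 2, and the largest Jordan block has size 2 (the smallest k with rank((A - 6I)^k) = rank((A - 6I)^(k+1))).

So m_A(x) = (x - 6)^2(x + 3).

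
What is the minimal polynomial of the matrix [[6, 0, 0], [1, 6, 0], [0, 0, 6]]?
m_A(x) = (x - 6)^2

The characteristic polynomial factors as (x - 6)^3. The minimal polynomial is ∏(x - λ)^{k_λ} where k_λ is the size of the largest Jordan block at λ.

For λ = 6: rank(A - 6I) = 1, and the largest Jordan block has size 2 (the smallest k with rank((A - 6I)^k) = rank((A - 6I)^(k+1))).

So m_A(x) = (x - 6)^2.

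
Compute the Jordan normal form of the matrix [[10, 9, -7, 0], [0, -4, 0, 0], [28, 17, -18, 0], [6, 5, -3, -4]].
The characteristic polynomial is det(xI - A) = (x + 4)^4, so the eigenvalues are -4 (algebraic multiplicity 4).

For λ = -4: rank(A + 4I) = 2, rank((A + 4I)^2) = 1, rank((A + 4I)^3) = 0. The eigenspace has dimension 4 - 2 = 2, so there are 2 Jordan blocks; the rank sequence gives block sizes [3, 1].

Assembling the blocks gives the Jordan form J above.

J = [[-4, 1, 0, 0], [0, -4, 1, 0], [0, 0, -4, 0], [0, 0, 0, -4]]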